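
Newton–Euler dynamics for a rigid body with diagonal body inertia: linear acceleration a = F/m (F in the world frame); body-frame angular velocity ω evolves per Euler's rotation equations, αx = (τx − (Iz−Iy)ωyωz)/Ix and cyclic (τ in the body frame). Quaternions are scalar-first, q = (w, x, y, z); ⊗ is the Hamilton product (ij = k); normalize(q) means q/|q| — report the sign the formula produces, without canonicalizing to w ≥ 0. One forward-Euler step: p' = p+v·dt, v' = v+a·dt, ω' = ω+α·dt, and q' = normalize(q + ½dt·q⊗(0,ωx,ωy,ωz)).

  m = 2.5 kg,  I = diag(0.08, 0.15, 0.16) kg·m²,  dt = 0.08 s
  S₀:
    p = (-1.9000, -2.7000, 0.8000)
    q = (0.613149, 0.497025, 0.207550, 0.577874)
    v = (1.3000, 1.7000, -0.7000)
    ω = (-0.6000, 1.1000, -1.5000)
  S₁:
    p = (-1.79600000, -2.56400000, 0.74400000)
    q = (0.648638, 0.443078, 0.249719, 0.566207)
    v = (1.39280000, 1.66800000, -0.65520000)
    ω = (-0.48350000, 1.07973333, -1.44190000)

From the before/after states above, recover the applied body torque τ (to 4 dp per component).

τ = (0.1000, -0.1100, 0.0700)

ω₁ − ω₀ = (0.11650000, -0.02026667, 0.05810000)
precession coupling = (-0.0165, -0.0720, -0.0462)
I·α + gyro = (0.1000, -0.1100, 0.0700)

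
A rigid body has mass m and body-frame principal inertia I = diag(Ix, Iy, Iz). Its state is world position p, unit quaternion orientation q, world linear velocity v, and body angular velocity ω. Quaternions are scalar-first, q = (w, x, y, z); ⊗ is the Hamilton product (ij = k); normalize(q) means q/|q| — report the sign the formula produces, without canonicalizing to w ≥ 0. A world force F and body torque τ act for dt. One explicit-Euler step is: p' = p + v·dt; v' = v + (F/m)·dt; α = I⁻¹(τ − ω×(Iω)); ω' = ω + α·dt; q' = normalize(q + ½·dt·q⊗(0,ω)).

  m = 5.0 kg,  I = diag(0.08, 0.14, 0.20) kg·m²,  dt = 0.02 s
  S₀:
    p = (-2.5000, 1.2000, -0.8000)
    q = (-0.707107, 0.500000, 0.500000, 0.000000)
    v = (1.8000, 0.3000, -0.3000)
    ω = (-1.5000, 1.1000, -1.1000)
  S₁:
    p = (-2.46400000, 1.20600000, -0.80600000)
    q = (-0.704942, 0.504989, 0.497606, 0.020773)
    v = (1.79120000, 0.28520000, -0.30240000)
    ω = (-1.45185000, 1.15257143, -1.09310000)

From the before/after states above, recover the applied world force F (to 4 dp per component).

F = (-2.2000, -3.7000, -0.6000)

v₁ − v₀ = (-0.00880000, -0.01480000, -0.00240000)
applied force F = (-2.2000, -3.7000, -0.6000)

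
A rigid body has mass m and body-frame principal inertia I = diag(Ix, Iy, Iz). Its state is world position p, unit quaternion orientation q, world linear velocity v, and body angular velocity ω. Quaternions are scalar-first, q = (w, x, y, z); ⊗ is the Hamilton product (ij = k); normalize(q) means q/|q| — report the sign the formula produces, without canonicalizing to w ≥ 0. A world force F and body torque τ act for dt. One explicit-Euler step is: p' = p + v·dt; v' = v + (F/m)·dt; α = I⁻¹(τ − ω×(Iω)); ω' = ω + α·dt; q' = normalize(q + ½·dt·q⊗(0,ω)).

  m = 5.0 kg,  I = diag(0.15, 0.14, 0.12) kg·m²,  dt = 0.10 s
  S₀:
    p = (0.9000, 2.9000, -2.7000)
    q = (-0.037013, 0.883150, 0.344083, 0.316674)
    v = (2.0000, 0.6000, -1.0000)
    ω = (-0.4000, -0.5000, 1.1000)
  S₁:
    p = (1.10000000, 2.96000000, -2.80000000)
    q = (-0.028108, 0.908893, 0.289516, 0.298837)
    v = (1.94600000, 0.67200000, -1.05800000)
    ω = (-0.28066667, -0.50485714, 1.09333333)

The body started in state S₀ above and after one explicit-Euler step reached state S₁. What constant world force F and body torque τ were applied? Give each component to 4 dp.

velocity change Δv = (-0.05400000, 0.07200000, -0.05800000)
m·(v₁−v₀)/dt = (-2.7000, 3.6000, -2.9000)
ω₁ − ω₀ = (0.11933333, -0.00485714, -0.00666667)
precession coupling = (0.0110, -0.0132, -0.0020)
I·α + gyro = (0.1900, -0.0200, -0.0100)

F = (-2.7000, 3.6000, -2.9000)
τ = (0.1900, -0.0200, -0.0100)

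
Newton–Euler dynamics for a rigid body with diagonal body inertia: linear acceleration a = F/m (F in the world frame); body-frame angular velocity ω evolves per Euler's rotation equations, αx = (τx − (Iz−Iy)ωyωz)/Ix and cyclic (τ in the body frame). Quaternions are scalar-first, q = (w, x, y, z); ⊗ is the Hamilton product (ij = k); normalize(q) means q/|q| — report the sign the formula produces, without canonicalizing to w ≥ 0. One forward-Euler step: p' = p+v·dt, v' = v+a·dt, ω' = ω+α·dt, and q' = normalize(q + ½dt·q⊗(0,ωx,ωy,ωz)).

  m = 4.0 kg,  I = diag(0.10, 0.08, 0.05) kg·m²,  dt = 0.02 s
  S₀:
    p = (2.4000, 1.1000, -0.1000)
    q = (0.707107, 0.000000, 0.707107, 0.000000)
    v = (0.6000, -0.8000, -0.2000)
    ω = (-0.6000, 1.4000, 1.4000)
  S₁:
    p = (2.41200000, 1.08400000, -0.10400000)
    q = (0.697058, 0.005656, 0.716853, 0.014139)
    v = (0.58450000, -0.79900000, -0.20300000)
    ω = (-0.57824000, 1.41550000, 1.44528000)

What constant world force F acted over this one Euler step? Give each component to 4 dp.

Δv = v₁−v₀ = (-0.01550000, 0.00100000, -0.00300000)
applied force F = (-3.1000, 0.2000, -0.6000)

F = (-3.1000, 0.2000, -0.6000)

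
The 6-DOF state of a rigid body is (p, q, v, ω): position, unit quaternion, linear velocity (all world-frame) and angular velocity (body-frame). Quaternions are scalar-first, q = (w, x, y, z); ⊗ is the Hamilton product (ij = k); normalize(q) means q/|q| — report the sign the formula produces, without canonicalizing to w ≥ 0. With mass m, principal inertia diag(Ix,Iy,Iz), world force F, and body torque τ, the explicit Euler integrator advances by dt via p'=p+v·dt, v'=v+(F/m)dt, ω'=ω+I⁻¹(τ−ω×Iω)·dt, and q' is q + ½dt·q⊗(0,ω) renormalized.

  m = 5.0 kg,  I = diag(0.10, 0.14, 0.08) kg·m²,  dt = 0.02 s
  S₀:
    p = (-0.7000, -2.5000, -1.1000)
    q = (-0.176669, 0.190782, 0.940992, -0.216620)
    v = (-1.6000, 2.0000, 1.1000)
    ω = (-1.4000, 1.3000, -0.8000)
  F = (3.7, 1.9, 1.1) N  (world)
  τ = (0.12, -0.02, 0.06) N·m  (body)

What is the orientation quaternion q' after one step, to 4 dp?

q' = (-0.1879, 0.1885, 0.9431, -0.1995)

q⊗(0,ω) = (-1.1294908, -0.2238510, 0.2262239, 1.7067406)
q + ½dt·q⊗(0,ω), renormalized = (-0.1879, 0.1885, 0.9431, -0.1995)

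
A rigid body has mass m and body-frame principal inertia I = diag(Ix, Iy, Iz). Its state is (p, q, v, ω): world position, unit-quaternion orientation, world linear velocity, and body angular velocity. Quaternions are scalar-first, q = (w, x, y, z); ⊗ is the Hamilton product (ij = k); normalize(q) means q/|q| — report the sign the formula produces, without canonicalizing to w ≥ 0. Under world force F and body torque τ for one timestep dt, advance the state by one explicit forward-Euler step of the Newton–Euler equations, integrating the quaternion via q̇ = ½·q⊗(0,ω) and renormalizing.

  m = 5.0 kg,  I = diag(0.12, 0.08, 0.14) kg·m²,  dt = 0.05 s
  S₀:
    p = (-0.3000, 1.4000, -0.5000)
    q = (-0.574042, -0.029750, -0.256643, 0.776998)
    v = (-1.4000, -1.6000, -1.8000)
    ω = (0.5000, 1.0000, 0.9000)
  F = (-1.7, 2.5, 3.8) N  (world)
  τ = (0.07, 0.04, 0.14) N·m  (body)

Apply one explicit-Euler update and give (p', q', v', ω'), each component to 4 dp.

p' = (-0.3700, 1.3200, -0.5900)
q' = (-0.5844, -0.0621, -0.2604, 0.7661)
v' = (-1.4170, -1.5750, -1.7620)
ω' = (0.5067, 1.0306, 0.9571)

p + v·dt = (-0.3700, 1.3200, -0.5900)
v + (F/m)dt = (-1.4170, -1.5750, -1.7620)
precession coupling ω×(Iω) = (0.0540, -0.0090, -0.0200)
α = I⁻¹(τ − ω×Iω) = (0.1333, 0.6125, 1.1429)
new body rate ω' = (0.5067, 1.0306, 0.9571)
q⊗(0,ω) = (-0.4277802, -1.2949977, -0.1587680, -0.4180663)
q + ½dt·q⊗(0,ω), renormalized = (-0.5844, -0.0621, -0.2604, 0.7661)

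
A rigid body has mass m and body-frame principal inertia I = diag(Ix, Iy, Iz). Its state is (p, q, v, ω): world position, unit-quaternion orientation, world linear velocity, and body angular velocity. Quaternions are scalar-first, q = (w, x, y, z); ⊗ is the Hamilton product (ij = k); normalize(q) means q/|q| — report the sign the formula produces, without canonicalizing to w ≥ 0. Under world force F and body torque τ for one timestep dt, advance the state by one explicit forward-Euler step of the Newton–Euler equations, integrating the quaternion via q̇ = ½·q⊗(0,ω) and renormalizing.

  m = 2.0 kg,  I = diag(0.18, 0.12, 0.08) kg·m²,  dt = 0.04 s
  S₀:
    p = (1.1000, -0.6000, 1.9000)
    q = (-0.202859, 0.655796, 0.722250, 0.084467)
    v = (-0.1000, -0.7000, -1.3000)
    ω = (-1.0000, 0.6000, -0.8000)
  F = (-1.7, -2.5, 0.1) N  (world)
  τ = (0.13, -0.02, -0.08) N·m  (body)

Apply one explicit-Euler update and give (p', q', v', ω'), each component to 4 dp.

gyro term ω×Iω = (0.0192, 0.0800, 0.0360)
angular accel α = (0.6156, -0.8333, -1.4500)
new body rate ω' = (-0.9754, 0.5667, -0.8580)
2q̇ = q⊗(0,ω) = (0.2900196, -0.4256212, 0.3184544, 1.2780148)
q + ½dt·q⊗(0,ω), renormalized = (-0.1970, 0.6470, 0.7283, 0.1100)
a = F/m = (-0.8500, -1.2500, 0.0500)
p + v·dt = (1.0960, -0.6280, 1.8480)
new velocity v' = (-0.1340, -0.7500, -1.2980)

p' = (1.0960, -0.6280, 1.8480)
q' = (-0.1970, 0.6470, 0.7283, 0.1100)
v' = (-0.1340, -0.7500, -1.2980)
ω' = (-0.9754, 0.5667, -0.8580)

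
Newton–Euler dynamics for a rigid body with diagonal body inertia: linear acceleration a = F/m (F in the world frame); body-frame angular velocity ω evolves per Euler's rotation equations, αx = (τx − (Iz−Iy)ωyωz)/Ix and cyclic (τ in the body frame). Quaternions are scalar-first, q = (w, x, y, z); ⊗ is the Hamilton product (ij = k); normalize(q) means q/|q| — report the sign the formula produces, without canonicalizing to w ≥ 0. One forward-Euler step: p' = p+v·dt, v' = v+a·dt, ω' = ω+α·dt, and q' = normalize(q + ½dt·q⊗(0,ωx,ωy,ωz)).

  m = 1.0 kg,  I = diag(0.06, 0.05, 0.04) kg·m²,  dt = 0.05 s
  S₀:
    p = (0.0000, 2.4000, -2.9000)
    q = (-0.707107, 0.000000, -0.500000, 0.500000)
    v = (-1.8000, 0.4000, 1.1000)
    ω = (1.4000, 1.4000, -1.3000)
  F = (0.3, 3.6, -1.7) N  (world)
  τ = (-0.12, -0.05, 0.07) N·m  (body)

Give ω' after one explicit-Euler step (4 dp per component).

ω' = (1.2848, 1.3864, -1.1880)

gyro term ω×Iω = (0.0182, -0.0364, -0.0196)
α = I⁻¹(τ − ω×Iω) = (-2.3033, -0.2720, 2.2400)
ω' = ω + α·dt = (1.2848, 1.3864, -1.1880)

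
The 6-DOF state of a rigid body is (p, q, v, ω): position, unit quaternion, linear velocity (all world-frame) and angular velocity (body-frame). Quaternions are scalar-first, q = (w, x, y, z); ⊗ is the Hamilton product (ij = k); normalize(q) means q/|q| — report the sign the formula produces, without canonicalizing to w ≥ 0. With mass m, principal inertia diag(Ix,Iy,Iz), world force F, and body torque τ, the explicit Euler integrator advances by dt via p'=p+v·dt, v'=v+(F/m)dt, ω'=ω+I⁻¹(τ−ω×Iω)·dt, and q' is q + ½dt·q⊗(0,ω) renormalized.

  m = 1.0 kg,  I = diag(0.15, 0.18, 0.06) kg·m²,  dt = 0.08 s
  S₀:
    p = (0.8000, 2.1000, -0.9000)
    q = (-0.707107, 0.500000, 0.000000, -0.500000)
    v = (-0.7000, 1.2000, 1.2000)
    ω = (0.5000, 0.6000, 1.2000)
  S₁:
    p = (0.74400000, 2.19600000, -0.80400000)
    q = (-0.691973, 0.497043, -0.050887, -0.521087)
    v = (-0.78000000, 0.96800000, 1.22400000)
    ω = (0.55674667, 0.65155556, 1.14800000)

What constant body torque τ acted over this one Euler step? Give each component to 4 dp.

τ = (0.0200, 0.1700, -0.0300)

Δω = ω₁−ω₀ = (0.05674667, 0.05155556, -0.05200000)
gyro term ω₀×Iω₀ = (-0.0864, 0.0540, 0.0090)
τ = I·(Δω/dt) + ω₀×(Iω₀) = (0.0200, 0.1700, -0.0300)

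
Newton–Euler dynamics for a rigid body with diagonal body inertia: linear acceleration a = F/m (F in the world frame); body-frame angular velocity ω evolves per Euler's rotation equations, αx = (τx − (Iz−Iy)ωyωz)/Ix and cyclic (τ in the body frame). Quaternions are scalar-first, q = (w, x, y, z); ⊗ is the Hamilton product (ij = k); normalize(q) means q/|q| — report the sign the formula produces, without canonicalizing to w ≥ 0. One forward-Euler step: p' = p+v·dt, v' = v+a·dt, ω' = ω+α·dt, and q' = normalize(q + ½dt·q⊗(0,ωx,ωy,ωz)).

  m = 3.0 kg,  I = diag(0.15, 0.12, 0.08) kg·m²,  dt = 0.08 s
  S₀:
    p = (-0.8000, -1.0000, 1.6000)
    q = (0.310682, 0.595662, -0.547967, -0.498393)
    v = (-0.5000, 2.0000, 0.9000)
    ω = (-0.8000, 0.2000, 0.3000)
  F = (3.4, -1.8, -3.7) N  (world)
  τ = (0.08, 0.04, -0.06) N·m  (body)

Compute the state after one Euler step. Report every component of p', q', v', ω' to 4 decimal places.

p' = (-0.8400, -0.8400, 1.6720)
q' = (0.3399, 0.5828, -0.5364, -0.5071)
v' = (-0.4093, 1.9520, 0.8013)
ω' = (-0.7561, 0.2379, 0.2352)

gyro term ω×Iω = (-0.0024, -0.0168, 0.0048)
α = I⁻¹(τ − ω×Iω) = (0.5493, 0.4733, -0.8100)
ω + α·dt = (-0.7561, 0.2379, 0.2352)
Hamilton product q⊗(0,ω) = (0.7356409, -0.3132571, 0.2821522, -0.2260366)
q' = normalize(q + ½dt·q⊗(0,ω)) = (0.3399, 0.5828, -0.5364, -0.5071)
new position p' = (-0.8400, -0.8400, 1.6720)
v' = v + a·dt = (-0.4093, 1.9520, 0.8013)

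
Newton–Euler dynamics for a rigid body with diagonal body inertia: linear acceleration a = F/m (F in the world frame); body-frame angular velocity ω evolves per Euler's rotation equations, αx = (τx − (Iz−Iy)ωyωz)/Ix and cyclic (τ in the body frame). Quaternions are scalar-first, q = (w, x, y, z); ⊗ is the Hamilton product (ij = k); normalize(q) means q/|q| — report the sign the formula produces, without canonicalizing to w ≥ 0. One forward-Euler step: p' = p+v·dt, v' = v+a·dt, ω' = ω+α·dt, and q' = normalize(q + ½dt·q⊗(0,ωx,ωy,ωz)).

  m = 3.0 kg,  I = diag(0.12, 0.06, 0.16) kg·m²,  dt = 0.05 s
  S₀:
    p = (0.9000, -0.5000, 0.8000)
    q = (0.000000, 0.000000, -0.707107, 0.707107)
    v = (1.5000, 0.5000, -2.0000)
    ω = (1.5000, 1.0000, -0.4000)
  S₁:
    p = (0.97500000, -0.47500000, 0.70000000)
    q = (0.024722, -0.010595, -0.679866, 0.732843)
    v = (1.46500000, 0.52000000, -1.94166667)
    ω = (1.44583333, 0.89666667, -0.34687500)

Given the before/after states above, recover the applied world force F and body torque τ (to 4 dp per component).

velocity change Δv = (-0.03500000, 0.02000000, 0.05833333)
applied force F = (-2.1000, 1.2000, 3.5000)
ω₁ − ω₀ = (-0.05416667, -0.10333333, 0.05312500)
gyro term ω₀×Iω₀ = (-0.0400, 0.0240, -0.0900)
I·α + gyro = (-0.1700, -0.1000, 0.0800)

F = (-2.1000, 1.2000, 3.5000)
τ = (-0.1700, -0.1000, 0.0800)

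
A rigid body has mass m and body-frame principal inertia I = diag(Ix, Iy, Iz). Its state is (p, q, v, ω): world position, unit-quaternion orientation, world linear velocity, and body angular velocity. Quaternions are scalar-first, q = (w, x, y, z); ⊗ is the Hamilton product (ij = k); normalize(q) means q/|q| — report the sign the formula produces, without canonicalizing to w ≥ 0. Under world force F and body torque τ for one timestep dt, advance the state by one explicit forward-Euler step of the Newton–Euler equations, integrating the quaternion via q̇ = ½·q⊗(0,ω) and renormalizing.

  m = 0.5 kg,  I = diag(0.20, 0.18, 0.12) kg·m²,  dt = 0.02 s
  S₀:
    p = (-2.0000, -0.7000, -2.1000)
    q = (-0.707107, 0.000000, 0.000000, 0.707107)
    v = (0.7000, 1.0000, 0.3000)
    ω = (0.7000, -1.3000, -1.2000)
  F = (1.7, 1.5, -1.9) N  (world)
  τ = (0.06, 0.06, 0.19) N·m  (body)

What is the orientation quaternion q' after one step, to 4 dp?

2q̇ = q⊗(0,ω) = (0.8485284, 0.4242642, 1.4142140, 0.8485284)
q + ½dt·q⊗(0,ω), renormalized = (-0.6985, 0.0042, 0.0141, 0.7155)

q' = (-0.6985, 0.0042, 0.0141, 0.7155)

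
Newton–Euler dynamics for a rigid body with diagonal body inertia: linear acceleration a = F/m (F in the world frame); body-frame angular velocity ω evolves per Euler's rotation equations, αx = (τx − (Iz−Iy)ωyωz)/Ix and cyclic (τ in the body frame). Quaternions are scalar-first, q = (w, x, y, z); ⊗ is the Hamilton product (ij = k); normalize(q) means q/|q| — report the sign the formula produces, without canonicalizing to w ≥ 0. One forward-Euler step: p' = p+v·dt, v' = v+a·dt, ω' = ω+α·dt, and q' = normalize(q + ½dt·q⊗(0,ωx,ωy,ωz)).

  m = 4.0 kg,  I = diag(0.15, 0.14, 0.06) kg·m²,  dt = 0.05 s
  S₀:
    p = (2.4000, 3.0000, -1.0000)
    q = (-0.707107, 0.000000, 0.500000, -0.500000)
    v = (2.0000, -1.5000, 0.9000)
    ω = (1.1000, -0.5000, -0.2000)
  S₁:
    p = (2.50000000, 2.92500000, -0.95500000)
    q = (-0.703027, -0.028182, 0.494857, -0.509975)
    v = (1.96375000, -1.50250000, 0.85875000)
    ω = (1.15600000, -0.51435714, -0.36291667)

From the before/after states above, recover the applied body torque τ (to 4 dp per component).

Δω = ω₁−ω₀ = (0.05600000, -0.01435714, -0.16291667)
τ = I·(Δω/dt) + ω₀×(Iω₀) = (0.1600, -0.0600, -0.1900)

τ = (0.1600, -0.0600, -0.1900)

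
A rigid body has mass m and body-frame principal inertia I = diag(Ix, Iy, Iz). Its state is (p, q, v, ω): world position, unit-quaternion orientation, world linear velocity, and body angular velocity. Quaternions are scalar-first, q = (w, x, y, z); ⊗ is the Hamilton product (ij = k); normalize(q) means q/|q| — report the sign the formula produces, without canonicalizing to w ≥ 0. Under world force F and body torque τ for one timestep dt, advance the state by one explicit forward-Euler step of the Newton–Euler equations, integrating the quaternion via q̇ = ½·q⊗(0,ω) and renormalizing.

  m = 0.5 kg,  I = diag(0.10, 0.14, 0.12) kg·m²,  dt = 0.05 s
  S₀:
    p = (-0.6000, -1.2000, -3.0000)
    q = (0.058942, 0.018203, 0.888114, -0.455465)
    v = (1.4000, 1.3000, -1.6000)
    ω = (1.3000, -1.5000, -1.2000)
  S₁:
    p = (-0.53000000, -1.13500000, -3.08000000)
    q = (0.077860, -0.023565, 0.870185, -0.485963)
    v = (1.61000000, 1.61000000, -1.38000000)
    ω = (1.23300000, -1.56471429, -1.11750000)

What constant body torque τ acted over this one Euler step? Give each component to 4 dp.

Δω = ω₁−ω₀ = (-0.06700000, -0.06471429, 0.08250000)
applied torque τ = (-0.1700, -0.1500, 0.1200)

τ = (-0.1700, -0.1500, 0.1200)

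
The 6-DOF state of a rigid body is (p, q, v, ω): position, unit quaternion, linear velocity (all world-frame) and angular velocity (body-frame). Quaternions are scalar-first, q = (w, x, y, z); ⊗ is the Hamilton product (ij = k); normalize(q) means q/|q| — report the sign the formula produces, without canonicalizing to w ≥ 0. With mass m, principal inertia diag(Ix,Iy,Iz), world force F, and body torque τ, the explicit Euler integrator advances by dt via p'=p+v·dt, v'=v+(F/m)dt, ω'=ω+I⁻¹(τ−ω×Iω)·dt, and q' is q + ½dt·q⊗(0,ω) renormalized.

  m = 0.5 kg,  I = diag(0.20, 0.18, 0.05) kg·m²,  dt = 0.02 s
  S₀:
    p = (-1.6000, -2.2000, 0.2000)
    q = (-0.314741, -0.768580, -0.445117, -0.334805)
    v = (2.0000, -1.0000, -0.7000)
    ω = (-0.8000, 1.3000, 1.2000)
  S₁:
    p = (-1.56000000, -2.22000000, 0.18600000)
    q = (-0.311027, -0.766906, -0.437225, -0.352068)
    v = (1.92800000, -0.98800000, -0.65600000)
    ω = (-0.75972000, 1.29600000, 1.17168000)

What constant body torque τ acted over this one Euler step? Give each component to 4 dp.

rate change Δω = (0.04028000, -0.00400000, -0.02832000)
precession coupling = (-0.2028, -0.1440, 0.0208)
applied torque τ = (0.2000, -0.1800, -0.0500)

τ = (0.2000, -0.1800, -0.0500)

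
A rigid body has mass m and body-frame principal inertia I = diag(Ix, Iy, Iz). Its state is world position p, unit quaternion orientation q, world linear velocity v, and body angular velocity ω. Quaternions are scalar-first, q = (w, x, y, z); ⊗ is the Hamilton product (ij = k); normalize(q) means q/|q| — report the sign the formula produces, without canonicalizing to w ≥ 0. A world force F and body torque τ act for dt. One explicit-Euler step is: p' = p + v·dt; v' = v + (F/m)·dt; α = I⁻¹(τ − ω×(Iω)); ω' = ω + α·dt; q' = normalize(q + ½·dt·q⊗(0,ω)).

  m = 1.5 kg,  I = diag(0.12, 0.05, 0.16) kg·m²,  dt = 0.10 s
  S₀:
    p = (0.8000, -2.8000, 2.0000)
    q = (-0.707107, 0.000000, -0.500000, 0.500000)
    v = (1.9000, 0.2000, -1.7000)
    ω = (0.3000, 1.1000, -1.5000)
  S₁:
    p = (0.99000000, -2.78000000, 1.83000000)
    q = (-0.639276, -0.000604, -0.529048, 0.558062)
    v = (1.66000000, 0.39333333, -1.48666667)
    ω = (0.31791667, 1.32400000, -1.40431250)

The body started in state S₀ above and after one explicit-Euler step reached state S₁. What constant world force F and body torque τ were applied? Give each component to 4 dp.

F = (-3.6000, 2.9000, 3.2000)
τ = (-0.1600, 0.1300, 0.1300)

velocity change Δv = (-0.24000000, 0.19333333, 0.21333333)
applied force F = (-3.6000, 2.9000, 3.2000)
rate change Δω = (0.01791667, 0.22400000, 0.09568750)
precession coupling = (-0.1815, 0.0180, -0.0231)
applied torque τ = (-0.1600, 0.1300, 0.1300)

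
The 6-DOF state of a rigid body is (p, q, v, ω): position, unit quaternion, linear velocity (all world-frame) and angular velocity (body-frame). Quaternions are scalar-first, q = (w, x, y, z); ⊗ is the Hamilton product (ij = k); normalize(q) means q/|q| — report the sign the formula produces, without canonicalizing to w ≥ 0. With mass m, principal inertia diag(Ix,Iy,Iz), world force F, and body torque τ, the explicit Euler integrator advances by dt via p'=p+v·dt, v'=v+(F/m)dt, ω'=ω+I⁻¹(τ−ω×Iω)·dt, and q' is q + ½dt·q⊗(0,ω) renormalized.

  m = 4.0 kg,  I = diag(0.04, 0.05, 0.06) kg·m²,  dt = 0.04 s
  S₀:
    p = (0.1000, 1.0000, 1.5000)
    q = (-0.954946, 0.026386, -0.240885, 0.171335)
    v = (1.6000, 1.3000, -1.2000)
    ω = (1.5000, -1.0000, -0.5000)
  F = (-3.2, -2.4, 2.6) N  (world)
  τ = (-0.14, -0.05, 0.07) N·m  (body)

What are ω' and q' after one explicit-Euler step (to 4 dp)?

gyro term ω×Iω = (0.0050, 0.0150, -0.0150)
(τ − ω×Iω)/I = (-3.6250, -1.3000, 1.4167)
ω + α·dt = (1.3550, -1.0520, -0.4433)
Hamilton product q⊗(0,ω) = (-0.1947965, -1.1406415, 1.2251415, 0.8124145)
updated quaternion q' = (-0.9582, 0.0036, -0.2162, 0.1875)

ω' = (1.3550, -1.0520, -0.4433)
q' = (-0.9582, 0.0036, -0.2162, 0.1875)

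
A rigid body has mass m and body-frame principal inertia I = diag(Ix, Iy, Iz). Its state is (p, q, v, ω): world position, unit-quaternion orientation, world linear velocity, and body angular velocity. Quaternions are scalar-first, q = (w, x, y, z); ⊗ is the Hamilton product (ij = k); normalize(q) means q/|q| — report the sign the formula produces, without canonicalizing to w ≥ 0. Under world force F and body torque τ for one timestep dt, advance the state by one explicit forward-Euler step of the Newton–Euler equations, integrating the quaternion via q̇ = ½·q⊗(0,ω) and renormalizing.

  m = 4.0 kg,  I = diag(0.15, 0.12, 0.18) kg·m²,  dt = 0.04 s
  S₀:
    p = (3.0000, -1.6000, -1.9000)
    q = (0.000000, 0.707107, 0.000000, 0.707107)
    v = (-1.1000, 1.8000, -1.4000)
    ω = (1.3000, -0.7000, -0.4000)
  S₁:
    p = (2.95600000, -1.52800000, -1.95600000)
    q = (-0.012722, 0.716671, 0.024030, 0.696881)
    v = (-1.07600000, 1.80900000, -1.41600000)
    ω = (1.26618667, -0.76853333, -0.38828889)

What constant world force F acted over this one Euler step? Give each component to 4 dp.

F = (2.4000, 0.9000, -1.6000)

Δv = v₁−v₀ = (0.02400000, 0.00900000, -0.01600000)
applied force F = (2.4000, 0.9000, -1.6000)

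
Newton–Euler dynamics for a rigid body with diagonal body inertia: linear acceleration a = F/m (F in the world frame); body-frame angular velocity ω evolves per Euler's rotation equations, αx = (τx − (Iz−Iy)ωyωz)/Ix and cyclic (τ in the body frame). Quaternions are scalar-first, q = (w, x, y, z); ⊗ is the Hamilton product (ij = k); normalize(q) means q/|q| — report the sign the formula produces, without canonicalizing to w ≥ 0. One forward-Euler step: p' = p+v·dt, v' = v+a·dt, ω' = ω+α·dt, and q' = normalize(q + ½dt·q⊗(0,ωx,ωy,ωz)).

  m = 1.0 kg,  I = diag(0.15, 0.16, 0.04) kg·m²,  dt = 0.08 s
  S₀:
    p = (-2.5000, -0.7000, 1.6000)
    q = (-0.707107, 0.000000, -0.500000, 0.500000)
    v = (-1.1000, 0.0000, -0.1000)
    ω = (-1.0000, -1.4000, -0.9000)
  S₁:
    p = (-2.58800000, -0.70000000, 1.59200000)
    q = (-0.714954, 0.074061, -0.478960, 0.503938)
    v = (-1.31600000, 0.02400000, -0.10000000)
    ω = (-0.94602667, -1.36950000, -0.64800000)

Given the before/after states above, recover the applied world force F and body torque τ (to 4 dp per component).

Δω = ω₁−ω₀ = (0.05397333, 0.03050000, 0.25200000)
applied torque τ = (-0.0500, 0.1600, 0.1400)
v₁ − v₀ = (-0.21600000, 0.02400000, 0.00000000)
m·(v₁−v₀)/dt = (-2.7000, 0.3000, 0.0000)

F = (-2.7000, 0.3000, 0.0000)
τ = (-0.0500, 0.1600, 0.1400)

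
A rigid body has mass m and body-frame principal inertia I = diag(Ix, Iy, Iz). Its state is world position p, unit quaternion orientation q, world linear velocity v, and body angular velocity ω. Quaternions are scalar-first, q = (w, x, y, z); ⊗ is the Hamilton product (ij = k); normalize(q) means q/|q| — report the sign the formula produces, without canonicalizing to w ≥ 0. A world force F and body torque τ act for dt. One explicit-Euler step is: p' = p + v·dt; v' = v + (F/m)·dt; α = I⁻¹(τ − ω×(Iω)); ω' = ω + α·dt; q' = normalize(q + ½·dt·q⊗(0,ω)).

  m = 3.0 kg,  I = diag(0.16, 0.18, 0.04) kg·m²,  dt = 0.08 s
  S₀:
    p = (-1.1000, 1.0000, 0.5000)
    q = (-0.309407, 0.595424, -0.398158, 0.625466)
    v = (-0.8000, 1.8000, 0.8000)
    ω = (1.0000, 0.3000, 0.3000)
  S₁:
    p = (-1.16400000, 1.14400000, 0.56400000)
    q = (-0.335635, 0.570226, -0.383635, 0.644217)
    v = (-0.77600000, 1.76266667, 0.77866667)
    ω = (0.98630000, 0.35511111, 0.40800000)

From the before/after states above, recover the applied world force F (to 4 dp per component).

Δv = v₁−v₀ = (0.02400000, -0.03733333, -0.02133333)
applied force F = (0.9000, -1.4000, -0.8000)

F = (0.9000, -1.4000, -0.8000)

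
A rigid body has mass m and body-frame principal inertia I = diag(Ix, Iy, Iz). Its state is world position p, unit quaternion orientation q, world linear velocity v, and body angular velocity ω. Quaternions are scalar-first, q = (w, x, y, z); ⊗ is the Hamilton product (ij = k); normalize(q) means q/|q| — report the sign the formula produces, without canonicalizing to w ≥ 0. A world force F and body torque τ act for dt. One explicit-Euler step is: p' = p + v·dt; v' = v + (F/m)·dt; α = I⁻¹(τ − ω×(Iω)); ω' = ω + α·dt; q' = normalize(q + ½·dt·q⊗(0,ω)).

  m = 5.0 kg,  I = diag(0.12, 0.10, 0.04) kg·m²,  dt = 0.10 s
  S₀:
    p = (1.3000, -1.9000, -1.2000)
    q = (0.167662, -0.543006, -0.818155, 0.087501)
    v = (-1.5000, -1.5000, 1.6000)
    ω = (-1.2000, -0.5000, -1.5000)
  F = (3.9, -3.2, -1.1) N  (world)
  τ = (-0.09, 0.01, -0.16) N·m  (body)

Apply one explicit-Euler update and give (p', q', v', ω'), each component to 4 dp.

a = (0.7800, -0.6400, -0.2200)
p + v·dt = (1.1500, -2.0500, -1.0400)
v + (F/m)dt = (-1.4220, -1.5640, 1.5780)
ω×(Iω) gyroscopic = (-0.0450, 0.1440, -0.0120)
angular accel α = (-0.3750, -1.3400, -3.7000)
new body rate ω' = (-1.2375, -0.6340, -1.8700)
Hamilton product q⊗(0,ω) = (-0.9294332, 1.0697886, -1.0033412, -0.9617760)
updated quaternion q' = (0.1206, -0.4871, -0.8641, 0.0392)

p' = (1.1500, -2.0500, -1.0400)
q' = (0.1206, -0.4871, -0.8641, 0.0392)
v' = (-1.4220, -1.5640, 1.5780)
ω' = (-1.2375, -0.6340, -1.8700)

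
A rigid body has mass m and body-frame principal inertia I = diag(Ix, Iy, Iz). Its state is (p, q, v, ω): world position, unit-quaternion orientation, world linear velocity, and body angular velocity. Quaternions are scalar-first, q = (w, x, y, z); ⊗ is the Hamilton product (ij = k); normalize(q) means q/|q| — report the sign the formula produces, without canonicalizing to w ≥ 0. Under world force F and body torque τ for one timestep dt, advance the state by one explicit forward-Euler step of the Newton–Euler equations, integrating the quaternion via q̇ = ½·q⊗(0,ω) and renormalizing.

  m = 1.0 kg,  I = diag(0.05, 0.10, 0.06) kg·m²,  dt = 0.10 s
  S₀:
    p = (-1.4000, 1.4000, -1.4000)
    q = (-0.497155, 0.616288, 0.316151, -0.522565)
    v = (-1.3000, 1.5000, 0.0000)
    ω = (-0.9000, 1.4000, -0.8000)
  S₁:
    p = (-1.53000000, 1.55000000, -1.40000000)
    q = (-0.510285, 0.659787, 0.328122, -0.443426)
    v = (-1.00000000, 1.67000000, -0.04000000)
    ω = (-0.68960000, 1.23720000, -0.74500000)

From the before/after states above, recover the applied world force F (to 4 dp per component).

F = (3.0000, 1.7000, -0.4000)

velocity change Δv = (0.30000000, 0.17000000, -0.04000000)
m·(v₁−v₀)/dt = (3.0000, 1.7000, -0.4000)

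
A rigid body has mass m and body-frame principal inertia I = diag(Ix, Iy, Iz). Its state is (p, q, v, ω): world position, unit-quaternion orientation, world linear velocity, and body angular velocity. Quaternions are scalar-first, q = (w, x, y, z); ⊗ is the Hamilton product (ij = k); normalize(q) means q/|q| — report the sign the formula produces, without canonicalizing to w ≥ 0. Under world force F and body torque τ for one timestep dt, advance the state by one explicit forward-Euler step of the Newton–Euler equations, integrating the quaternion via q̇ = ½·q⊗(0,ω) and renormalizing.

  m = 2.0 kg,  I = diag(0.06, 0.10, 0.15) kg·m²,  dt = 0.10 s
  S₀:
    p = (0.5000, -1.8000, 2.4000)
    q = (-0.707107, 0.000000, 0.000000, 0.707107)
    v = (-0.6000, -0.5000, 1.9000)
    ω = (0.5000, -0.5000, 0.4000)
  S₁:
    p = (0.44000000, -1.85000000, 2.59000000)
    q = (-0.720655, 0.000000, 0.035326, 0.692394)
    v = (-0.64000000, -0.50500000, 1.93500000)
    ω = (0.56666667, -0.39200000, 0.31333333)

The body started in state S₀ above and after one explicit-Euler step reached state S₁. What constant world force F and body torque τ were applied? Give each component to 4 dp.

Δω = ω₁−ω₀ = (0.06666667, 0.10800000, -0.08666667)
applied torque τ = (0.0300, 0.0900, -0.1400)
v₁ − v₀ = (-0.04000000, -0.00500000, 0.03500000)
applied force F = (-0.8000, -0.1000, 0.7000)

F = (-0.8000, -0.1000, 0.7000)
τ = (0.0300, 0.0900, -0.1400)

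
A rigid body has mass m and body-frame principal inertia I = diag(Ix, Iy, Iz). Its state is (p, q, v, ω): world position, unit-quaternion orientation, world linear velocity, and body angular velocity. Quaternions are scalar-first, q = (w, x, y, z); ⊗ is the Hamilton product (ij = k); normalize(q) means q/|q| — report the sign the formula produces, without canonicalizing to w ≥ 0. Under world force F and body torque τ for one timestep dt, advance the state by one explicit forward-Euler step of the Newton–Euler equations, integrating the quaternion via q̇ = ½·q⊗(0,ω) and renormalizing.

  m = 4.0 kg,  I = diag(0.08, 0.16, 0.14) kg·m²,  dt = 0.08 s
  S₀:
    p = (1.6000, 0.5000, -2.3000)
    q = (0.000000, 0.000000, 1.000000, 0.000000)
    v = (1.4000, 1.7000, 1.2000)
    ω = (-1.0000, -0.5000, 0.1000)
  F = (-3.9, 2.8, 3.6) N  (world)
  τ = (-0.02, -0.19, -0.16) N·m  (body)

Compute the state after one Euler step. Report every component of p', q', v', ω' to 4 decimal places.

ω×(Iω) gyroscopic = (0.0010, 0.0060, 0.0400)
(τ − ω×Iω)/I = (-0.2625, -1.2250, -1.4286)
new body rate ω' = (-1.0210, -0.5980, -0.0143)
2q̇ = q⊗(0,ω) = (0.5000000, 0.1000000, 0.0000000, 1.0000000)
q + ½dt·q⊗(0,ω), renormalized = (0.0200, 0.0040, 0.9990, 0.0400)
new position p' = (1.7120, 0.6360, -2.2040)
new velocity v' = (1.3220, 1.7560, 1.2720)

p' = (1.7120, 0.6360, -2.2040)
q' = (0.0200, 0.0040, 0.9990, 0.0400)
v' = (1.3220, 1.7560, 1.2720)
ω' = (-1.0210, -0.5980, -0.0143)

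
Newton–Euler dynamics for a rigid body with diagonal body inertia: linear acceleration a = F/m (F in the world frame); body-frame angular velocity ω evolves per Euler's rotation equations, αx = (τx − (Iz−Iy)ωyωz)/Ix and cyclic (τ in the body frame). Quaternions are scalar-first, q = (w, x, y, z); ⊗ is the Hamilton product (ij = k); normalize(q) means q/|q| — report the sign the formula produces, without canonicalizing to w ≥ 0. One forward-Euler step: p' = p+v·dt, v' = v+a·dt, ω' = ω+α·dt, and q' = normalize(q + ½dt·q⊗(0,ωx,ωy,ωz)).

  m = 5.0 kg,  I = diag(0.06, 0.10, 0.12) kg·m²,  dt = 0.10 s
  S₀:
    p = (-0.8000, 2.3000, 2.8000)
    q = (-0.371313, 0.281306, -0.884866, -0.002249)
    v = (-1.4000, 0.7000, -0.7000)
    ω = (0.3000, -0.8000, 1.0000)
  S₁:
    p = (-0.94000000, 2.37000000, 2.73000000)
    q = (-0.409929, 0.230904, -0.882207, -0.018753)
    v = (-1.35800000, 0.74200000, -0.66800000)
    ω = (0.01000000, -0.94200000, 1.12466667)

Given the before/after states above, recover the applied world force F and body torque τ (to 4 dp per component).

Δv = v₁−v₀ = (0.04200000, 0.04200000, 0.03200000)
applied force F = (2.1000, 2.1000, 1.6000)
ω₁ − ω₀ = (-0.29000000, -0.14200000, 0.12466667)
I·α + gyro = (-0.1900, -0.1600, 0.1400)

F = (2.1000, 2.1000, 1.6000)
τ = (-0.1900, -0.1600, 0.1400)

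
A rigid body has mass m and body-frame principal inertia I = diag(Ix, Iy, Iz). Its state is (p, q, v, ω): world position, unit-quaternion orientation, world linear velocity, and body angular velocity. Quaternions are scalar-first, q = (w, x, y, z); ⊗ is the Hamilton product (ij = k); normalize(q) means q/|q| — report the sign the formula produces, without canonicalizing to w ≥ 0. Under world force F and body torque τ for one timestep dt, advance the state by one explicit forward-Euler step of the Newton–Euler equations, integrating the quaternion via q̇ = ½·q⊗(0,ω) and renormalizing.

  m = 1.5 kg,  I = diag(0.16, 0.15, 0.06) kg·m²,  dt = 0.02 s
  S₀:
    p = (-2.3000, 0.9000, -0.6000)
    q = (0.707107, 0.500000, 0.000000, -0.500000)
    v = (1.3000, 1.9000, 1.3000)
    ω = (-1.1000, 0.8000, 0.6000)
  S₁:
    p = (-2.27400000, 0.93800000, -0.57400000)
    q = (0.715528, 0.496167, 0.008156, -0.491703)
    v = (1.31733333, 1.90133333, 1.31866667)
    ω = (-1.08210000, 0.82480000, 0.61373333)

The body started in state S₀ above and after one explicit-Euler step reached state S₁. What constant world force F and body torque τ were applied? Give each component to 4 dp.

ω₁ − ω₀ = (0.01790000, 0.02480000, 0.01373333)
ω₀×(Iω₀) = (-0.0432, -0.0660, 0.0088)
applied torque τ = (0.1000, 0.1200, 0.0500)
Δv = v₁−v₀ = (0.01733333, 0.00133333, 0.01866667)
applied force F = (1.3000, 0.1000, 1.4000)

F = (1.3000, 0.1000, 1.4000)
τ = (0.1000, 0.1200, 0.0500)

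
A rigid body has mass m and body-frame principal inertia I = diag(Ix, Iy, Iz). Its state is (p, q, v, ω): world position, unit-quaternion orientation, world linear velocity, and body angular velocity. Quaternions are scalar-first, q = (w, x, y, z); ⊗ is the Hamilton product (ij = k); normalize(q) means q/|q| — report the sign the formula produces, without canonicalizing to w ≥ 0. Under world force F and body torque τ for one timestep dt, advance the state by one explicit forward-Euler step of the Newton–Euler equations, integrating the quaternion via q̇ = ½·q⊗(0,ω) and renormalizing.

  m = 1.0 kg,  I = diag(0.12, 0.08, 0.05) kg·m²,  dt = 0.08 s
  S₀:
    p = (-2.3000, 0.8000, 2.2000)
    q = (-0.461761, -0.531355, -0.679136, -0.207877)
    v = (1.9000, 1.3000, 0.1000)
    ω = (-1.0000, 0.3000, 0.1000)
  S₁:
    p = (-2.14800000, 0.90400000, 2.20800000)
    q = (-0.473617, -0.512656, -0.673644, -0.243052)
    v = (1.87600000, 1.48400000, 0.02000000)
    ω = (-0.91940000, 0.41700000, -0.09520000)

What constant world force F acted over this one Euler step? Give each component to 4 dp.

F = (-0.3000, 2.3000, -1.0000)

v₁ − v₀ = (-0.02400000, 0.18400000, -0.08000000)
F = m·Δv/dt = (-0.3000, 2.3000, -1.0000)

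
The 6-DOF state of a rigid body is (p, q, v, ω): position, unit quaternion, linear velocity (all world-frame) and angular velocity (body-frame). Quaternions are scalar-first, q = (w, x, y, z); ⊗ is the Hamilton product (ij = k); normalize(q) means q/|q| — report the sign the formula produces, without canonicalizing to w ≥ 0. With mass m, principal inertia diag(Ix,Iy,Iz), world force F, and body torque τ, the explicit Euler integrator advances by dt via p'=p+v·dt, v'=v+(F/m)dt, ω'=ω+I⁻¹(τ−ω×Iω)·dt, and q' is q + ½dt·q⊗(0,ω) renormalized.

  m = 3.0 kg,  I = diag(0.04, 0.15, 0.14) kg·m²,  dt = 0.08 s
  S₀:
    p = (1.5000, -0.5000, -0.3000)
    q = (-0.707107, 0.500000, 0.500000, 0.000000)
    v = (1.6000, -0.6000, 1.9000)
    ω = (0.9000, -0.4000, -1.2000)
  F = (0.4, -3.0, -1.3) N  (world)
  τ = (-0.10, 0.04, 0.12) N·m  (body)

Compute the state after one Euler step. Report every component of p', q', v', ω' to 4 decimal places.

p' = (1.6280, -0.5480, -0.1480)
q' = (-0.7157, 0.4497, 0.5343, 0.0079)
v' = (1.6107, -0.6800, 1.8653)
ω' = (0.7096, -0.4363, -1.1088)

(τ − ω×Iω)/I = (-2.3800, -0.4533, 1.1400)
ω' = ω + α·dt = (0.7096, -0.4363, -1.1088)
Hamilton product q⊗(0,ω) = (-0.2500000, -1.2363963, 0.8828428, 0.1985284)
updated quaternion q' = (-0.7157, 0.4497, 0.5343, 0.0079)
a = F/m = (0.1333, -1.0000, -0.4333)
new position p' = (1.6280, -0.5480, -0.1480)
v + (F/m)dt = (1.6107, -0.6800, 1.8653)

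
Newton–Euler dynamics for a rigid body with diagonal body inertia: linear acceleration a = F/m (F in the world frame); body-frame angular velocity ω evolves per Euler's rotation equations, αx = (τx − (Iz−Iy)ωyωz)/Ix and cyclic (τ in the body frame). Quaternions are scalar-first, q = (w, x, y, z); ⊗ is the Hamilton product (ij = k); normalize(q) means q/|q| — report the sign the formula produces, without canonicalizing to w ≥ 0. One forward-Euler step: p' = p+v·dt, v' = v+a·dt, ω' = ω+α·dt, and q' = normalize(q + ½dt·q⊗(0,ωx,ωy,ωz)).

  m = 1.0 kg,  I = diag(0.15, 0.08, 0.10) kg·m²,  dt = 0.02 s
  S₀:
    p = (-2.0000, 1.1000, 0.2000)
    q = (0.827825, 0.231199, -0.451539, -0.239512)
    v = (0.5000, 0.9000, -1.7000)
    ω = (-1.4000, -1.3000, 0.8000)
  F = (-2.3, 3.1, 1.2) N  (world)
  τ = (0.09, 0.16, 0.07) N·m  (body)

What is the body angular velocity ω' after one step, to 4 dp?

ω' = (-1.3852, -1.2460, 0.8395)

(τ − ω×Iω)/I = (0.7387, 2.7000, 1.9740)
ω + α·dt = (-1.3852, -1.2460, 0.8395)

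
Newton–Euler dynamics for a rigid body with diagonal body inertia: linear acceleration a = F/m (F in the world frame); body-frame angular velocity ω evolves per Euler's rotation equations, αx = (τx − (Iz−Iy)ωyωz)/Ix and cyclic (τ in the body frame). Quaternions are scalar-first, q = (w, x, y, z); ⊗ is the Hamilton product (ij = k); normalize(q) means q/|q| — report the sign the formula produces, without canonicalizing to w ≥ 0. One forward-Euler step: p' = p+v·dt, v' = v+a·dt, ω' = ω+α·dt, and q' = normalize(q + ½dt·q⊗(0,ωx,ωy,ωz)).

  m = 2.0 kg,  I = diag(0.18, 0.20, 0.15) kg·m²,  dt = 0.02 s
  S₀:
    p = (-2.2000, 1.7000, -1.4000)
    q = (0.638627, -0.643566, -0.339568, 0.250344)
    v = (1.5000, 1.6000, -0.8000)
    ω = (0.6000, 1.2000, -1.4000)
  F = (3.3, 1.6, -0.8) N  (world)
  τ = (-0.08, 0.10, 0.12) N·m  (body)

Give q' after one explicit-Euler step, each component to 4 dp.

2q̇ = q⊗(0,ω) = (1.1441028, 0.5581586, 0.0155664, -1.4626162)
q + ½dt·q⊗(0,ω), renormalized = (0.6499, -0.6379, -0.3393, 0.2357)

q' = (0.6499, -0.6379, -0.3393, 0.2357)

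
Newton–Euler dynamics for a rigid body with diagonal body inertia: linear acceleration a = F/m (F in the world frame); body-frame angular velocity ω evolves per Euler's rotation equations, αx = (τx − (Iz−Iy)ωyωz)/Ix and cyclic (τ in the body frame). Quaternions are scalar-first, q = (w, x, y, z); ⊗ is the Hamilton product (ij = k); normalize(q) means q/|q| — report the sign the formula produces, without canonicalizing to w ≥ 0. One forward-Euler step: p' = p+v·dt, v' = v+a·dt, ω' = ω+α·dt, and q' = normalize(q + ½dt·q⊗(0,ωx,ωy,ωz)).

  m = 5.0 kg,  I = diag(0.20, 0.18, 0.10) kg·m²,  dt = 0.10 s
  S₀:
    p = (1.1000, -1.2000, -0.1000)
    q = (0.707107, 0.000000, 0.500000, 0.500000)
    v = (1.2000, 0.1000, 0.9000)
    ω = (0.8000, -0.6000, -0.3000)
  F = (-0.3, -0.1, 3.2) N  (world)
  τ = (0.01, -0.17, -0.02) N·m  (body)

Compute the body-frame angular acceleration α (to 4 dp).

α = (0.1220, -0.8111, -0.2960)

ω×(Iω) gyroscopic = (-0.0144, -0.0240, 0.0096)
angular accel α = (0.1220, -0.8111, -0.2960)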